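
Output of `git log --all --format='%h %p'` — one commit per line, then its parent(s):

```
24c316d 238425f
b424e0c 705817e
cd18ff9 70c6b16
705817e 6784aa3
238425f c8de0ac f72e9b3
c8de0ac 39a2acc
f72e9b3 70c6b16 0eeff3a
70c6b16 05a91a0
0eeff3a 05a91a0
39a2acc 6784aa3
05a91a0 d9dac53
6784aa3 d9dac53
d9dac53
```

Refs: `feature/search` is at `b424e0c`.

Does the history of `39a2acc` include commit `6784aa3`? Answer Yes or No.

Yes

Ancestors of 39a2acc (commits reachable by following parents): {39a2acc, 6784aa3, d9dac53}.
6784aa3 is in that set, so it is an ancestor of 39a2acc.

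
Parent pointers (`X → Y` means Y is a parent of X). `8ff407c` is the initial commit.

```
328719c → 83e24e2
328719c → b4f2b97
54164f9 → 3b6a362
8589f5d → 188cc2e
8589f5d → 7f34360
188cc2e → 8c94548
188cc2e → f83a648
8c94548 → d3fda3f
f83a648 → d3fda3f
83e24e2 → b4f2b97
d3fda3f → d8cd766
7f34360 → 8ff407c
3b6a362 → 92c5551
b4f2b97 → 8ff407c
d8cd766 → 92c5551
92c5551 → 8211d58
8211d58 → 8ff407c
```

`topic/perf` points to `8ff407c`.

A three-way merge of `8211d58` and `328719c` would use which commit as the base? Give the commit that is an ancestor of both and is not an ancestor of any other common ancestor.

8ff407c

Ancestors of 8211d58: {8211d58, 8ff407c}.
Ancestors of 328719c: {328719c, 83e24e2, 8ff407c, b4f2b97}.
Common ancestors: {8ff407c}.
The only common ancestor is 8ff407c, so it is the merge base.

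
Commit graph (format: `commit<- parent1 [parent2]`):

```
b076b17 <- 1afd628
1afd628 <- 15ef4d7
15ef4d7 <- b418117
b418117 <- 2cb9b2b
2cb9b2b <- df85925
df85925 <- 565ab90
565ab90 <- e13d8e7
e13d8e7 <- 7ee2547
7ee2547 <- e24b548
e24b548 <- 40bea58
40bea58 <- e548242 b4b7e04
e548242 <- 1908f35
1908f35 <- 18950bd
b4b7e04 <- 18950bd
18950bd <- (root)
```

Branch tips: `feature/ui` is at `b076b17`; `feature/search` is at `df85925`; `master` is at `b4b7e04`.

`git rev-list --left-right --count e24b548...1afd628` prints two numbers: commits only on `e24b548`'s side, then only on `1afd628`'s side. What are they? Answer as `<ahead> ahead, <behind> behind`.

0 ahead, 8 behind

Reachable from e24b548: {18950bd, 1908f35, 40bea58, b4b7e04, e24b548, e548242}.
Reachable from 1afd628: {15ef4d7, 18950bd, 1908f35, 1afd628, 2cb9b2b, 40bea58, 565ab90, 7ee2547, b418117, b4b7e04, df85925, e13d8e7, e24b548, e548242}.
Only in e24b548's history (ahead): {} — 0.
Only in 1afd628's history (behind): {15ef4d7, 1afd628, 2cb9b2b, 565ab90, 7ee2547, b418117, df85925, e13d8e7} — 8.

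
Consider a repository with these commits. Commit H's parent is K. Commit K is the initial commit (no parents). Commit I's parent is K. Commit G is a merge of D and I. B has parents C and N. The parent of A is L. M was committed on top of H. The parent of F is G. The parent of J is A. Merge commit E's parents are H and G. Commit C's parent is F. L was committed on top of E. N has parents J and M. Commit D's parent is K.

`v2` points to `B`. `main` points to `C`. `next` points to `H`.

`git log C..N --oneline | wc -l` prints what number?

7

Reachable from N: {A, D, E, G, H, I, J, K, L, M, N}.
Reachable from C: {C, D, F, G, I, K}.
In N's history but not C's: {A, E, H, J, L, M, N} — 7 commits.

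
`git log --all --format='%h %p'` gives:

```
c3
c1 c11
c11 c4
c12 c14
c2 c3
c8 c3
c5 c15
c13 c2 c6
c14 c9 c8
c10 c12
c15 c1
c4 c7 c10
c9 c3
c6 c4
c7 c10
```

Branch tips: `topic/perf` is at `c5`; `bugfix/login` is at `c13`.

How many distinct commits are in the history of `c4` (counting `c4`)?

8

Walking parent pointers from c4: reachable set = {c10, c12, c14, c3, c4, c7, c8, c9}.
That is 8 commits.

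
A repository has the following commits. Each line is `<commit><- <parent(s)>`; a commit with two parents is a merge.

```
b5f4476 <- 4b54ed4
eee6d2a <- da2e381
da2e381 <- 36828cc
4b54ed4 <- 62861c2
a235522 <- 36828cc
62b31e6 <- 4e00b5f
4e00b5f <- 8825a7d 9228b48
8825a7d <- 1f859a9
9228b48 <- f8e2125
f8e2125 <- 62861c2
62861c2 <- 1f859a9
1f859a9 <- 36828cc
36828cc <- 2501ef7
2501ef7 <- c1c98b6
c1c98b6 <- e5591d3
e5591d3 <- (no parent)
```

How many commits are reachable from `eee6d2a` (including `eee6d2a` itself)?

Walking parent pointers from eee6d2a: reachable set = {2501ef7, 36828cc, c1c98b6, da2e381, e5591d3, eee6d2a}.
That is 6 commits.

6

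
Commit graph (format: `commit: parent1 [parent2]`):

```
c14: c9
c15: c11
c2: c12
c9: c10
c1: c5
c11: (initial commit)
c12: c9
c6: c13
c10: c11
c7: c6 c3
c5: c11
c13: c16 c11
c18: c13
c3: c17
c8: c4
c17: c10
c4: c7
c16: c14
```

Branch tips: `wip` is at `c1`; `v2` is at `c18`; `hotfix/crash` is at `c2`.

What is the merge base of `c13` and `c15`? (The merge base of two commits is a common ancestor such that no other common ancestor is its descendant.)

c11

Ancestors of c13: {c10, c11, c13, c14, c16, c9}.
Ancestors of c15: {c11, c15}.
Common ancestors: {c11}.
The only common ancestor is c11, so it is the merge base.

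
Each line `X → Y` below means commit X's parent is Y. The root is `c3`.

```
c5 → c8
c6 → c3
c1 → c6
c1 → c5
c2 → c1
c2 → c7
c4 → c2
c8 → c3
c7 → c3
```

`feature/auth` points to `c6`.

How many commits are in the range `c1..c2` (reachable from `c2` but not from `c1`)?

2

Reachable from c2: {c1, c2, c3, c5, c6, c7, c8}.
Reachable from c1: {c1, c3, c5, c6, c8}.
In c2's history but not c1's: {c2, c7} — 2 commits.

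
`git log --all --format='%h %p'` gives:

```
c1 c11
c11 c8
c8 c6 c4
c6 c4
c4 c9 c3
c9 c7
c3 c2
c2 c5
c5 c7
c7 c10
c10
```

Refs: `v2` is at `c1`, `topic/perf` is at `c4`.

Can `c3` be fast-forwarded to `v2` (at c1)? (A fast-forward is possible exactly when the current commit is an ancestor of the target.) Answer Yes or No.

Yes

A fast-forward from c3 to c1 is possible iff c3 is an ancestor of c1.
Ancestors of c1: {c1, c10, c11, c2, c3, c4, c5, c6, c7, c8, c9}.
c3 is among them, so fast-forward is possible.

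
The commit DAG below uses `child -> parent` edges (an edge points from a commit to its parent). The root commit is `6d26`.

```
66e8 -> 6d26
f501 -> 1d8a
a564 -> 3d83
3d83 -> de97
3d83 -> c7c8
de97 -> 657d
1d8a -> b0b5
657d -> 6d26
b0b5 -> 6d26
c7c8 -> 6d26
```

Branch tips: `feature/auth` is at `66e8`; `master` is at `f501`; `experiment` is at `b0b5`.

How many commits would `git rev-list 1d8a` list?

Walking parent pointers from 1d8a: reachable set = {1d8a, 6d26, b0b5}.
That is 3 commits.

3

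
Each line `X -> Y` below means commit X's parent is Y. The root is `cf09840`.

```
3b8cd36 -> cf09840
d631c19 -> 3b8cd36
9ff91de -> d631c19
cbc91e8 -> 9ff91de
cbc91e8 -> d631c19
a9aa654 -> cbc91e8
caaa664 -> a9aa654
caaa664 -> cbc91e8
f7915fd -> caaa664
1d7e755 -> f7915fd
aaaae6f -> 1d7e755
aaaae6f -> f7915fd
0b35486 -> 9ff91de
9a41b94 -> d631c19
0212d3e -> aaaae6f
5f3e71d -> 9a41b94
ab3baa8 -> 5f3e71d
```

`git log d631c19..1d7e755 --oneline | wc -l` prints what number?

Reachable from 1d7e755: {1d7e755, 3b8cd36, 9ff91de, a9aa654, caaa664, cbc91e8, cf09840, d631c19, f7915fd}.
Reachable from d631c19: {3b8cd36, cf09840, d631c19}.
In 1d7e755's history but not d631c19's: {1d7e755, 9ff91de, a9aa654, caaa664, cbc91e8, f7915fd} — 6 commits.

6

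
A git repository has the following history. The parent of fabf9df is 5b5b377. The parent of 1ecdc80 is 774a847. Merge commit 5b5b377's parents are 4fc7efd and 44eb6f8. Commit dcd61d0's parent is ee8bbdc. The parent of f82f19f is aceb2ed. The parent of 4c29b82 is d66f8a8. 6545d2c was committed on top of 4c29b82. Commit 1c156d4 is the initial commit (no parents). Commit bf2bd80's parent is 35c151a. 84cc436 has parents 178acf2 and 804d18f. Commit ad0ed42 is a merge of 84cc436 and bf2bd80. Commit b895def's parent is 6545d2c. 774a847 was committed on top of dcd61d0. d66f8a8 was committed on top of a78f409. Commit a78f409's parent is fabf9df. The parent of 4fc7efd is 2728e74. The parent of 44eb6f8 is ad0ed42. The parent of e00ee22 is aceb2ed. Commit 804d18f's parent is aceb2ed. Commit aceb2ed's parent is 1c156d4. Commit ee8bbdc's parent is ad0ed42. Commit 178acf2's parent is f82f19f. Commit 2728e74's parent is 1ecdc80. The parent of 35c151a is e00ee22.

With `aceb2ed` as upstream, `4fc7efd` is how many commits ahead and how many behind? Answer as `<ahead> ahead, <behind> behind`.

14 ahead, 0 behind

Reachable from 4fc7efd: {178acf2, 1c156d4, 1ecdc80, 2728e74, 35c151a, 4fc7efd, 774a847, 804d18f, 84cc436, aceb2ed, ad0ed42, bf2bd80, dcd61d0, e00ee22, ee8bbdc, f82f19f}.
Reachable from aceb2ed: {1c156d4, aceb2ed}.
Only in 4fc7efd's history (ahead): {178acf2, 1ecdc80, 2728e74, 35c151a, 4fc7efd, 774a847, 804d18f, 84cc436, ad0ed42, bf2bd80, dcd61d0, e00ee22, ee8bbdc, f82f19f} — 14.
Only in aceb2ed's history (behind): {} — 0.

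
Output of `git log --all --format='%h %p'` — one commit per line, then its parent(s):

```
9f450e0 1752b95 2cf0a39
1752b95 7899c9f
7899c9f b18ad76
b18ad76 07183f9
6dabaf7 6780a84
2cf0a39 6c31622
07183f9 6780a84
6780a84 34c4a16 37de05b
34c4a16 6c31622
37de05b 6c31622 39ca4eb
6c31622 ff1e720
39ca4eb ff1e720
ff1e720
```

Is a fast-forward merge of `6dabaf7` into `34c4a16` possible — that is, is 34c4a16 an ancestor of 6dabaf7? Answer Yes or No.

A fast-forward from 34c4a16 to 6dabaf7 is possible iff 34c4a16 is an ancestor of 6dabaf7.
Ancestors of 6dabaf7: {34c4a16, 37de05b, 39ca4eb, 6780a84, 6c31622, 6dabaf7, ff1e720}.
34c4a16 is among them, so fast-forward is possible.

Yes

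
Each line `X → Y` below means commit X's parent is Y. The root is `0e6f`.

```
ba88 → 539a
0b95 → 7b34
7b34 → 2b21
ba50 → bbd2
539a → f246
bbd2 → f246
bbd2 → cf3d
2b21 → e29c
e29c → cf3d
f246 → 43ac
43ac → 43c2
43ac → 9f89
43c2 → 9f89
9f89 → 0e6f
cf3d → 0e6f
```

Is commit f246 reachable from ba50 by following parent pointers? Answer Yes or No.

Yes

Ancestors of ba50 (commits reachable by following parents): {0e6f, 43ac, 43c2, 9f89, ba50, bbd2, cf3d, f246}.
f246 is in that set, so it is an ancestor of ba50.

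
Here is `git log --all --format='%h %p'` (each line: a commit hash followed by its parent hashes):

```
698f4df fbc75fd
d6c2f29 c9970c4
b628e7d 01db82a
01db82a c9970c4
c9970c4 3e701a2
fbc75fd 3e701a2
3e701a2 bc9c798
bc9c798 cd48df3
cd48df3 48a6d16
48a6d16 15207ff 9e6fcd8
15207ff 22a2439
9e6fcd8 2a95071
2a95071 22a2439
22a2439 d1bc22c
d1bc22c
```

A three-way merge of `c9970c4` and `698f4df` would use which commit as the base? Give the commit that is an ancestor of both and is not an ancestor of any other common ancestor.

Ancestors of c9970c4: {15207ff, 22a2439, 2a95071, 3e701a2, 48a6d16, 9e6fcd8, bc9c798, c9970c4, cd48df3, d1bc22c}.
Ancestors of 698f4df: {15207ff, 22a2439, 2a95071, 3e701a2, 48a6d16, 698f4df, 9e6fcd8, bc9c798, cd48df3, d1bc22c, fbc75fd}.
Common ancestors: {15207ff, 22a2439, 2a95071, 3e701a2, 48a6d16, 9e6fcd8, bc9c798, cd48df3, d1bc22c}.
Among these, 3e701a2 is not an ancestor of any other common ancestor — it is the merge base.

3e701a2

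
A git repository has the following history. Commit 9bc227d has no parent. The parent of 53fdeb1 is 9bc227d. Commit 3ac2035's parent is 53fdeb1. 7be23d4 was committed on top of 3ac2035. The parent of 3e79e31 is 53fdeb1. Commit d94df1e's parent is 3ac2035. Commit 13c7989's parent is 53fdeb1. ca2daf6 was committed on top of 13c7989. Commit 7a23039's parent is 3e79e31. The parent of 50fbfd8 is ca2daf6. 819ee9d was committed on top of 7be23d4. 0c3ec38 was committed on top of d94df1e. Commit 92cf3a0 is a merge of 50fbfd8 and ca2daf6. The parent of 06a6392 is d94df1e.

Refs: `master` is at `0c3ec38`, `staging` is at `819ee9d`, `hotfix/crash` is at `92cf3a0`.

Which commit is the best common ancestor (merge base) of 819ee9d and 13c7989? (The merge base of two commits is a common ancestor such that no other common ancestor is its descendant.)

53fdeb1

Ancestors of 819ee9d: {3ac2035, 53fdeb1, 7be23d4, 819ee9d, 9bc227d}.
Ancestors of 13c7989: {13c7989, 53fdeb1, 9bc227d}.
Common ancestors: {53fdeb1, 9bc227d}.
Among these, 53fdeb1 is not an ancestor of any other common ancestor — it is the merge base.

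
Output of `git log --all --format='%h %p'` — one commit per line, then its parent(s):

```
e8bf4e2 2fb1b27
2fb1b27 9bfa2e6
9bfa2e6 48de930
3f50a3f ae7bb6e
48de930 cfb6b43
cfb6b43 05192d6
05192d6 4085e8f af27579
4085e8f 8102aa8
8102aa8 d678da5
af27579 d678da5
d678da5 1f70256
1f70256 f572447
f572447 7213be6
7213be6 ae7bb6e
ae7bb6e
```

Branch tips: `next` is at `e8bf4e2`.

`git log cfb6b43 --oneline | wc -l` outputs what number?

Walking parent pointers from cfb6b43: reachable set = {05192d6, 1f70256, 4085e8f, 7213be6, 8102aa8, ae7bb6e, af27579, cfb6b43, d678da5, f572447}.
That is 10 commits.

10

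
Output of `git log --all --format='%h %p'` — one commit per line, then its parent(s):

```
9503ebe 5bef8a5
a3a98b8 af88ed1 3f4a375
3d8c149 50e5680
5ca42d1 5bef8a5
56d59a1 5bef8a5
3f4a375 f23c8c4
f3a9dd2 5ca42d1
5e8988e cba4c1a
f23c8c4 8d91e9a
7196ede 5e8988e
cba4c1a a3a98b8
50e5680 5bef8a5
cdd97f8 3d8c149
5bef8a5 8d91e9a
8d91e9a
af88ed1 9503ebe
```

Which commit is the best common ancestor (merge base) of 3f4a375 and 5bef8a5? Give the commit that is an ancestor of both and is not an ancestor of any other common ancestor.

Ancestors of 3f4a375: {3f4a375, 8d91e9a, f23c8c4}.
Ancestors of 5bef8a5: {5bef8a5, 8d91e9a}.
Common ancestors: {8d91e9a}.
The only common ancestor is 8d91e9a, so it is the merge base.

8d91e9a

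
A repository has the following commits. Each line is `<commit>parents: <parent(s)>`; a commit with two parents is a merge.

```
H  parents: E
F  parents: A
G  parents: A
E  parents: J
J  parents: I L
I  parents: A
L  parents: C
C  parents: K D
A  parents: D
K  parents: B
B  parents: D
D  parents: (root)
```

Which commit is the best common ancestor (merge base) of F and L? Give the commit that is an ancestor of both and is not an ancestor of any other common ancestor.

Ancestors of F: {A, D, F}.
Ancestors of L: {B, C, D, K, L}.
Common ancestors: {D}.
The only common ancestor is D, so it is the merge base.

D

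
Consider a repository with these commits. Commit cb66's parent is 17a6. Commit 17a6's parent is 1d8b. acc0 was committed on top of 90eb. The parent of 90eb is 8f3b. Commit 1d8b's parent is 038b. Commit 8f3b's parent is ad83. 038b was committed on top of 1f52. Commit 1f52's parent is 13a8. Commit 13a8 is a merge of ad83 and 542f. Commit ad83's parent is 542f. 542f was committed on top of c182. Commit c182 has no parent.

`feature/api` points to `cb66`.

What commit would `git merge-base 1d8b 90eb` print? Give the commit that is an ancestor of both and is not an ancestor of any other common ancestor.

ad83

Ancestors of 1d8b: {038b, 13a8, 1d8b, 1f52, 542f, ad83, c182}.
Ancestors of 90eb: {542f, 8f3b, 90eb, ad83, c182}.
Common ancestors: {542f, ad83, c182}.
Among these, ad83 is not an ancestor of any other common ancestor — it is the merge base.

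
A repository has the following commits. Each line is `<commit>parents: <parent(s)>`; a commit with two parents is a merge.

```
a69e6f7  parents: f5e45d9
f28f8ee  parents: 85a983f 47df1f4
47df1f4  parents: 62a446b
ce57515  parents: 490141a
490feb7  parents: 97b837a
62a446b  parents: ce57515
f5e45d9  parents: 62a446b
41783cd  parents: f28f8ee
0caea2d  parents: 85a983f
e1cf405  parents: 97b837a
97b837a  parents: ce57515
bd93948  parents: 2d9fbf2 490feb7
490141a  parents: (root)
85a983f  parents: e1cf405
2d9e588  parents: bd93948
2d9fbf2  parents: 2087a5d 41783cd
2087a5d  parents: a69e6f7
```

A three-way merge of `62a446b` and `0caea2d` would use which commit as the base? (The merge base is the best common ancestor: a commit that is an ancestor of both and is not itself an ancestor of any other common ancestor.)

Ancestors of 62a446b: {490141a, 62a446b, ce57515}.
Ancestors of 0caea2d: {0caea2d, 490141a, 85a983f, 97b837a, ce57515, e1cf405}.
Common ancestors: {490141a, ce57515}.
Among these, ce57515 is not an ancestor of any other common ancestor — it is the merge base.

ce57515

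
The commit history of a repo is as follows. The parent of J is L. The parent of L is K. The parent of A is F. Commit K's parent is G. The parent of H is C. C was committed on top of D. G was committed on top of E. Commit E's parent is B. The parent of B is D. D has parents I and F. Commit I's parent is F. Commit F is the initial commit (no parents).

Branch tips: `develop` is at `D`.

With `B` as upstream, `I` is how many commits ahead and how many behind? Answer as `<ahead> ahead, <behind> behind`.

0 ahead, 2 behind

Reachable from I: {F, I}.
Reachable from B: {B, D, F, I}.
Only in I's history (ahead): {} — 0.
Only in B's history (behind): {B, D} — 2.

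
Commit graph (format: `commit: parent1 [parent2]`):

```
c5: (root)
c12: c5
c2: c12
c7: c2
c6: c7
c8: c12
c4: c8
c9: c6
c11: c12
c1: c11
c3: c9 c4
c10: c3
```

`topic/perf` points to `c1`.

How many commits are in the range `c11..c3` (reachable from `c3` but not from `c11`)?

7

Reachable from c3: {c12, c2, c3, c4, c5, c6, c7, c8, c9}.
Reachable from c11: {c11, c12, c5}.
In c3's history but not c11's: {c2, c3, c4, c6, c7, c8, c9} — 7 commits.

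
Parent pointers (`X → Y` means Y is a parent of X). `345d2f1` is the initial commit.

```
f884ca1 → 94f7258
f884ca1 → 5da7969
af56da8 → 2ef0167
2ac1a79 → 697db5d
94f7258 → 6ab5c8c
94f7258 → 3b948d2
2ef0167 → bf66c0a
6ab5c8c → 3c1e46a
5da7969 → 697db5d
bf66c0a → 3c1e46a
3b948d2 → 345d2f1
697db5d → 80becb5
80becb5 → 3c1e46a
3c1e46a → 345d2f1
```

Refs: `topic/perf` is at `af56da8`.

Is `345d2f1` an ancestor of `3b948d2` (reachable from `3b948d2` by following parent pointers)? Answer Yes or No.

Yes

Ancestors of 3b948d2 (commits reachable by following parents): {345d2f1, 3b948d2}.
345d2f1 is in that set, so it is an ancestor of 3b948d2.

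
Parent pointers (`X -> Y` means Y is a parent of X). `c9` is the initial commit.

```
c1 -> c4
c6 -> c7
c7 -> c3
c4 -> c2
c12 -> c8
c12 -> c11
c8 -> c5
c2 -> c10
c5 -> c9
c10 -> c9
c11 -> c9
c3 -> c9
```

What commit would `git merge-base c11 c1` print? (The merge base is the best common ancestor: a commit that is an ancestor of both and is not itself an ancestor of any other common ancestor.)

c9

Ancestors of c11: {c11, c9}.
Ancestors of c1: {c1, c10, c2, c4, c9}.
Common ancestors: {c9}.
The only common ancestor is c9, so it is the merge base.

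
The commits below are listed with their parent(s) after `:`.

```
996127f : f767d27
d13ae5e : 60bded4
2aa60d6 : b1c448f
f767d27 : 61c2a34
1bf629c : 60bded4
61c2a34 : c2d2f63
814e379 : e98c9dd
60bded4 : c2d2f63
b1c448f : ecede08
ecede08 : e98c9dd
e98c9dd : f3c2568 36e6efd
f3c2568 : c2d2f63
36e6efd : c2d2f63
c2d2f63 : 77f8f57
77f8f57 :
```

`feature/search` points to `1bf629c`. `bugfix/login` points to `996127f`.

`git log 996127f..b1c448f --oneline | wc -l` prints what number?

Reachable from b1c448f: {36e6efd, 77f8f57, b1c448f, c2d2f63, e98c9dd, ecede08, f3c2568}.
Reachable from 996127f: {61c2a34, 77f8f57, 996127f, c2d2f63, f767d27}.
In b1c448f's history but not 996127f's: {36e6efd, b1c448f, e98c9dd, ecede08, f3c2568} — 5 commits.

5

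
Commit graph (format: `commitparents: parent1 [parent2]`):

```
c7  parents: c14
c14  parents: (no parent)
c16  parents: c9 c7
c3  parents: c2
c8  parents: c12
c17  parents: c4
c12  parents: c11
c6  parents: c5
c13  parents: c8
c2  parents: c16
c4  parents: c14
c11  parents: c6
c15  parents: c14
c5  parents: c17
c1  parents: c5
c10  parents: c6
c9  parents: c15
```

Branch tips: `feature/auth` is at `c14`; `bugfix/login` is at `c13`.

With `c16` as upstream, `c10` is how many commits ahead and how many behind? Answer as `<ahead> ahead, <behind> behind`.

Reachable from c10: {c10, c14, c17, c4, c5, c6}.
Reachable from c16: {c14, c15, c16, c7, c9}.
Only in c10's history (ahead): {c10, c17, c4, c5, c6} — 5.
Only in c16's history (behind): {c15, c16, c7, c9} — 4.

5 ahead, 4 behind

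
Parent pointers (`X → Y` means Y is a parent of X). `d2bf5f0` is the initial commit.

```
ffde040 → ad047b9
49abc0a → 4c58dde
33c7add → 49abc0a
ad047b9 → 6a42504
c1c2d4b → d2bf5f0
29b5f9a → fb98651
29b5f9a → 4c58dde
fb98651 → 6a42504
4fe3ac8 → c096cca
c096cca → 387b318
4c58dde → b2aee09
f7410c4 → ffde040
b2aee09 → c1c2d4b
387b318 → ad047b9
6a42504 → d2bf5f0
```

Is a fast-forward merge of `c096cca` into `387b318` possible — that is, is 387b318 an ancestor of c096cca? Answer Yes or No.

Yes

A fast-forward from 387b318 to c096cca is possible iff 387b318 is an ancestor of c096cca.
Ancestors of c096cca: {387b318, 6a42504, ad047b9, c096cca, d2bf5f0}.
387b318 is among them, so fast-forward is possible.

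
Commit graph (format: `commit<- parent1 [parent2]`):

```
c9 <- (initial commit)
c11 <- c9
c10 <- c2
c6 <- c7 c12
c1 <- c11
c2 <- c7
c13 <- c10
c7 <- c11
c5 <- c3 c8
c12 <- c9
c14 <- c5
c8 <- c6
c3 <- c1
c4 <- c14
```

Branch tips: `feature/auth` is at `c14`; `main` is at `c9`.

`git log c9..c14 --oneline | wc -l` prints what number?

Reachable from c14: {c1, c11, c12, c14, c3, c5, c6, c7, c8, c9}.
Reachable from c9: {c9}.
In c14's history but not c9's: {c1, c11, c12, c14, c3, c5, c6, c7, c8} — 9 commits.

9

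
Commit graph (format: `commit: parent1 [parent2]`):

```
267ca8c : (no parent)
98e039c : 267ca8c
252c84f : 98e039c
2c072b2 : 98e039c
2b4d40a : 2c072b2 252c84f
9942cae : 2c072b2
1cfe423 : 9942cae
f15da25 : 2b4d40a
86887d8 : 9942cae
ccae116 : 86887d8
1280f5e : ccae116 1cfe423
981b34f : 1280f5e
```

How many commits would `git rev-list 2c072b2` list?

3

Walking parent pointers from 2c072b2: reachable set = {267ca8c, 2c072b2, 98e039c}.
That is 3 commits.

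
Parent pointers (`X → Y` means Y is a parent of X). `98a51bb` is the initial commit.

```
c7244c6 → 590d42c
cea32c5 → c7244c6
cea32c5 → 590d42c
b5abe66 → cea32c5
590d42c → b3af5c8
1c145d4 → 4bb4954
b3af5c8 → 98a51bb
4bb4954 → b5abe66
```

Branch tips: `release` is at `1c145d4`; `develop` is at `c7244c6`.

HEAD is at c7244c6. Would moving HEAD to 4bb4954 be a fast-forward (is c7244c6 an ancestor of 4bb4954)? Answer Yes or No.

A fast-forward from c7244c6 to 4bb4954 is possible iff c7244c6 is an ancestor of 4bb4954.
Ancestors of 4bb4954: {4bb4954, 590d42c, 98a51bb, b3af5c8, b5abe66, c7244c6, cea32c5}.
c7244c6 is among them, so fast-forward is possible.

Yes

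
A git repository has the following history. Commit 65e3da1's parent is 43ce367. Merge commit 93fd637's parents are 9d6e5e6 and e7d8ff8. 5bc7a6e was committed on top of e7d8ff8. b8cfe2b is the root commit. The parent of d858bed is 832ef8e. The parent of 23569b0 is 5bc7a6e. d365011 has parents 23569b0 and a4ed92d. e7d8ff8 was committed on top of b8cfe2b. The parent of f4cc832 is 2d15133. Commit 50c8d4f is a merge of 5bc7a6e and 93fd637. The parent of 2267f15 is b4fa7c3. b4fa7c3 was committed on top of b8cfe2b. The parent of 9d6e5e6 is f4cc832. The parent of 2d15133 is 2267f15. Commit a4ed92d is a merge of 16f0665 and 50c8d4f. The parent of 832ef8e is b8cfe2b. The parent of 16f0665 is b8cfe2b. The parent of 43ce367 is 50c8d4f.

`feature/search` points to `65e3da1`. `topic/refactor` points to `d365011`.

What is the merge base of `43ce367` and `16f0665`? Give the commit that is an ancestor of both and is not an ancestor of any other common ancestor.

b8cfe2b

Ancestors of 43ce367: {2267f15, 2d15133, 43ce367, 50c8d4f, 5bc7a6e, 93fd637, 9d6e5e6, b4fa7c3, b8cfe2b, e7d8ff8, f4cc832}.
Ancestors of 16f0665: {16f0665, b8cfe2b}.
Common ancestors: {b8cfe2b}.
The only common ancestor is b8cfe2b, so it is the merge base.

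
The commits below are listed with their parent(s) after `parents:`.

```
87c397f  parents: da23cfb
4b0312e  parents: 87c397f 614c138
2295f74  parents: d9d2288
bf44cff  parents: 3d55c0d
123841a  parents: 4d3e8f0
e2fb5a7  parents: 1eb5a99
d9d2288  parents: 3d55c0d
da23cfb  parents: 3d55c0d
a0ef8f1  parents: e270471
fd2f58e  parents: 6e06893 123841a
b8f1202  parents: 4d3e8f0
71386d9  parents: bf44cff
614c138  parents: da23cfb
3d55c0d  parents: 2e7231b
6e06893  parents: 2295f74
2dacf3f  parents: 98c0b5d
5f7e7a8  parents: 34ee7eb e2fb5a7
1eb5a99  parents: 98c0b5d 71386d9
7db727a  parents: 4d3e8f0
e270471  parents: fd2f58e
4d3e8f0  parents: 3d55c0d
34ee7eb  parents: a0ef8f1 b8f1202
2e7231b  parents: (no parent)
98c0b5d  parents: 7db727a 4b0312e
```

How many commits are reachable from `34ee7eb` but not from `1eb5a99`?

Reachable from 34ee7eb: {123841a, 2295f74, 2e7231b, 34ee7eb, 3d55c0d, 4d3e8f0, 6e06893, a0ef8f1, b8f1202, d9d2288, e270471, fd2f58e}.
Reachable from 1eb5a99: {1eb5a99, 2e7231b, 3d55c0d, 4b0312e, 4d3e8f0, 614c138, 71386d9, 7db727a, 87c397f, 98c0b5d, bf44cff, da23cfb}.
In 34ee7eb's history but not 1eb5a99's: {123841a, 2295f74, 34ee7eb, 6e06893, a0ef8f1, b8f1202, d9d2288, e270471, fd2f58e} — 9 commits.

9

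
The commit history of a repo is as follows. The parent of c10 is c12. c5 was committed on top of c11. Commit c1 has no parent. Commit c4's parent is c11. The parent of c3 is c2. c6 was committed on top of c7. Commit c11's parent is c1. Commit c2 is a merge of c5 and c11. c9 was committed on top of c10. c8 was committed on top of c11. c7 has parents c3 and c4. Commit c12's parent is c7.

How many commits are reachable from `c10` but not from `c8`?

7

Reachable from c10: {c1, c10, c11, c12, c2, c3, c4, c5, c7}.
Reachable from c8: {c1, c11, c8}.
In c10's history but not c8's: {c10, c12, c2, c3, c4, c5, c7} — 7 commits.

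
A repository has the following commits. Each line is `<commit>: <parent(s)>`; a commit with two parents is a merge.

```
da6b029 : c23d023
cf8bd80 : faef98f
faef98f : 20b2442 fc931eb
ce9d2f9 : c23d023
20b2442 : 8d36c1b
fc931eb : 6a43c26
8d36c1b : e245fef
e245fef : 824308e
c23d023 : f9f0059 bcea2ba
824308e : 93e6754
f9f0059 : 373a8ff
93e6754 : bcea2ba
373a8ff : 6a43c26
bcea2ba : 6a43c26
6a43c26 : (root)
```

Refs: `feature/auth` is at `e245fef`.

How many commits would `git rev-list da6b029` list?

6

Walking parent pointers from da6b029: reachable set = {373a8ff, 6a43c26, bcea2ba, c23d023, da6b029, f9f0059}.
That is 6 commits.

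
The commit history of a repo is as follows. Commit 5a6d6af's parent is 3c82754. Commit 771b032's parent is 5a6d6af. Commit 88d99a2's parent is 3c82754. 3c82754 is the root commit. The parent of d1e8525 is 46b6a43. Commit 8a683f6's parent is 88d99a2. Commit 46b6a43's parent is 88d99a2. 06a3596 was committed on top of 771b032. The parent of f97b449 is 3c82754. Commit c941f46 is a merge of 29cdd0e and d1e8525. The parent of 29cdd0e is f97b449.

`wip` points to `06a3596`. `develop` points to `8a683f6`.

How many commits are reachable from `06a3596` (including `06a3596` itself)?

Walking parent pointers from 06a3596: reachable set = {06a3596, 3c82754, 5a6d6af, 771b032}.
That is 4 commits.

4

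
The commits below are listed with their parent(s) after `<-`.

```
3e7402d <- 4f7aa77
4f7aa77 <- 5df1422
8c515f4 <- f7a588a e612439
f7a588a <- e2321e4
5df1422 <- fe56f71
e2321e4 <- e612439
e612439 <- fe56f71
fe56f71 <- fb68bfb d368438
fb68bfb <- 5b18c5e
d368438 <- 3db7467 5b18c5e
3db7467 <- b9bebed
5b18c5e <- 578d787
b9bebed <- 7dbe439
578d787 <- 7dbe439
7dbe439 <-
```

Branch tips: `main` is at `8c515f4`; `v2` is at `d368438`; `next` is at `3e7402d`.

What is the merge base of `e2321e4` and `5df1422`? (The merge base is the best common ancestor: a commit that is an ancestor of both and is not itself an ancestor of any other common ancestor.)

fe56f71

Ancestors of e2321e4: {3db7467, 578d787, 5b18c5e, 7dbe439, b9bebed, d368438, e2321e4, e612439, fb68bfb, fe56f71}.
Ancestors of 5df1422: {3db7467, 578d787, 5b18c5e, 5df1422, 7dbe439, b9bebed, d368438, fb68bfb, fe56f71}.
Common ancestors: {3db7467, 578d787, 5b18c5e, 7dbe439, b9bebed, d368438, fb68bfb, fe56f71}.
Among these, fe56f71 is not an ancestor of any other common ancestor — it is the merge base.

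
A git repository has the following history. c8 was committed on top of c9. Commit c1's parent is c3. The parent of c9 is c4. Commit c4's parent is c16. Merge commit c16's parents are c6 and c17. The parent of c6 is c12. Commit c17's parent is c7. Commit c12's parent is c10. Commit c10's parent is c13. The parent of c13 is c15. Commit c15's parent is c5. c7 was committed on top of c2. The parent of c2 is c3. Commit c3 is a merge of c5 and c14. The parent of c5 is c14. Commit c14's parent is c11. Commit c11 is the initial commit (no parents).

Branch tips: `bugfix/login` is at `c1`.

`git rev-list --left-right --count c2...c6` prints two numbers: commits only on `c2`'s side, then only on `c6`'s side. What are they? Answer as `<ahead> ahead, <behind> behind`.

Reachable from c2: {c11, c14, c2, c3, c5}.
Reachable from c6: {c10, c11, c12, c13, c14, c15, c5, c6}.
Only in c2's history (ahead): {c2, c3} — 2.
Only in c6's history (behind): {c10, c12, c13, c15, c6} — 5.

2 ahead, 5 behind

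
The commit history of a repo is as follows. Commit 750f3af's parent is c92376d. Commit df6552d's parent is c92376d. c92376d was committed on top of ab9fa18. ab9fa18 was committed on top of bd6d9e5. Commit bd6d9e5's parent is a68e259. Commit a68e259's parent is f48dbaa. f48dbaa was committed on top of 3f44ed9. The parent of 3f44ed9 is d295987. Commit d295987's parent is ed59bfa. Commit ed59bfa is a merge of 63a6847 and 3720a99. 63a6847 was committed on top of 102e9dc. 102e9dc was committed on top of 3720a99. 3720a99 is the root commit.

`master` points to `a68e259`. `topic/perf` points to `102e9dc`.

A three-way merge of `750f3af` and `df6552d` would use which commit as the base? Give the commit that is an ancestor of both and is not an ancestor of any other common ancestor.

c92376d

Ancestors of 750f3af: {102e9dc, 3720a99, 3f44ed9, 63a6847, 750f3af, a68e259, ab9fa18, bd6d9e5, c92376d, d295987, ed59bfa, f48dbaa}.
Ancestors of df6552d: {102e9dc, 3720a99, 3f44ed9, 63a6847, a68e259, ab9fa18, bd6d9e5, c92376d, d295987, df6552d, ed59bfa, f48dbaa}.
Common ancestors: {102e9dc, 3720a99, 3f44ed9, 63a6847, a68e259, ab9fa18, bd6d9e5, c92376d, d295987, ed59bfa, f48dbaa}.
Among these, c92376d is not an ancestor of any other common ancestor — it is the merge base.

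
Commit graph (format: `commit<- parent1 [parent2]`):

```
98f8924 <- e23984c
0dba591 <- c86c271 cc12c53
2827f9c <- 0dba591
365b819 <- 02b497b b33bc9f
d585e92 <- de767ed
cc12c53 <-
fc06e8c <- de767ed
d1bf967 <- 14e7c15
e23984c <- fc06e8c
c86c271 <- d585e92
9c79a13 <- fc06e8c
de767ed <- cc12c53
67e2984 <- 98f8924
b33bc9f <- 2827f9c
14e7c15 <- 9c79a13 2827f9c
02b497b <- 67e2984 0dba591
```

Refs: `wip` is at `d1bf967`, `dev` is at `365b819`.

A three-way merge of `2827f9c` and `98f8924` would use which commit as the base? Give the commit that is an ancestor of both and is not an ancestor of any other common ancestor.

Ancestors of 2827f9c: {0dba591, 2827f9c, c86c271, cc12c53, d585e92, de767ed}.
Ancestors of 98f8924: {98f8924, cc12c53, de767ed, e23984c, fc06e8c}.
Common ancestors: {cc12c53, de767ed}.
Among these, de767ed is not an ancestor of any other common ancestor — it is the merge base.

de767ed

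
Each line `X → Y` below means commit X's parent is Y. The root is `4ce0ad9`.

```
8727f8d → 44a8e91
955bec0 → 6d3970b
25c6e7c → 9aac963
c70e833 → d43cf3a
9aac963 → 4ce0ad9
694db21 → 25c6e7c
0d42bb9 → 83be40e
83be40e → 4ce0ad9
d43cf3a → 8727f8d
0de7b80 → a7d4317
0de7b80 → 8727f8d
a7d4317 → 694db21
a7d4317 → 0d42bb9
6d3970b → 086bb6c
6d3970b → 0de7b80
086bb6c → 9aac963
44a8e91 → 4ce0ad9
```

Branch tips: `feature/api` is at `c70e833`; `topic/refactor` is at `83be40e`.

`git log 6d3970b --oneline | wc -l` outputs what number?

Walking parent pointers from 6d3970b: reachable set = {086bb6c, 0d42bb9, 0de7b80, 25c6e7c, 44a8e91, 4ce0ad9, 694db21, 6d3970b, 83be40e, 8727f8d, 9aac963, a7d4317}.
That is 12 commits.

12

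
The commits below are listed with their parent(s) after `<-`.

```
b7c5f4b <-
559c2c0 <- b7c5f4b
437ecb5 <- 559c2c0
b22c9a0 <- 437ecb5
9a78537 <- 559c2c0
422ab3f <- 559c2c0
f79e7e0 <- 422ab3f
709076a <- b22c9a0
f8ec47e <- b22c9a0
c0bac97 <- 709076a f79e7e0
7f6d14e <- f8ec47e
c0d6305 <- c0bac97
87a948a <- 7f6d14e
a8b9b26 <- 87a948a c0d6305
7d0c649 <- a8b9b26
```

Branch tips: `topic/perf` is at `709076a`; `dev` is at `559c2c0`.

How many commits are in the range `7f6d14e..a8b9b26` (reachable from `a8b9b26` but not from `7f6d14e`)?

Reachable from a8b9b26: {422ab3f, 437ecb5, 559c2c0, 709076a, 7f6d14e, 87a948a, a8b9b26, b22c9a0, b7c5f4b, c0bac97, c0d6305, f79e7e0, f8ec47e}.
Reachable from 7f6d14e: {437ecb5, 559c2c0, 7f6d14e, b22c9a0, b7c5f4b, f8ec47e}.
In a8b9b26's history but not 7f6d14e's: {422ab3f, 709076a, 87a948a, a8b9b26, c0bac97, c0d6305, f79e7e0} — 7 commits.

7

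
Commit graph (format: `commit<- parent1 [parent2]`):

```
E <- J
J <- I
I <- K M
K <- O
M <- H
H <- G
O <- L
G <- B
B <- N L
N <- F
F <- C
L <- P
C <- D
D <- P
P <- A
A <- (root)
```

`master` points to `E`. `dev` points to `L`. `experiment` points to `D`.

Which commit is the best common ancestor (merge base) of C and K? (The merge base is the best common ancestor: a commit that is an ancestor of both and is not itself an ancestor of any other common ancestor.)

P

Ancestors of C: {A, C, D, P}.
Ancestors of K: {A, K, L, O, P}.
Common ancestors: {A, P}.
Among these, P is not an ancestor of any other common ancestor — it is the merge base.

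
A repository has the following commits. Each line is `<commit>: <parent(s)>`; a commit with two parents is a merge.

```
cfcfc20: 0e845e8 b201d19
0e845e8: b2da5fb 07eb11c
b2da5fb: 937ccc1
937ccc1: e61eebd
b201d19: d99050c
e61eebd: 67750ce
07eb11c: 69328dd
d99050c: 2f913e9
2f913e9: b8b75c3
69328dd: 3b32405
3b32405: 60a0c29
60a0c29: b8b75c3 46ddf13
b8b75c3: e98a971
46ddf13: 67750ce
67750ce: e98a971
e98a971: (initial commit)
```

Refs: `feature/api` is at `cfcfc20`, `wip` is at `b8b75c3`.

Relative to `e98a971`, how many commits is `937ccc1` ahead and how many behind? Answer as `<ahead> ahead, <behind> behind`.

3 ahead, 0 behind

Reachable from 937ccc1: {67750ce, 937ccc1, e61eebd, e98a971}.
Reachable from e98a971: {e98a971}.
Only in 937ccc1's history (ahead): {67750ce, 937ccc1, e61eebd} — 3.
Only in e98a971's history (behind): {} — 0.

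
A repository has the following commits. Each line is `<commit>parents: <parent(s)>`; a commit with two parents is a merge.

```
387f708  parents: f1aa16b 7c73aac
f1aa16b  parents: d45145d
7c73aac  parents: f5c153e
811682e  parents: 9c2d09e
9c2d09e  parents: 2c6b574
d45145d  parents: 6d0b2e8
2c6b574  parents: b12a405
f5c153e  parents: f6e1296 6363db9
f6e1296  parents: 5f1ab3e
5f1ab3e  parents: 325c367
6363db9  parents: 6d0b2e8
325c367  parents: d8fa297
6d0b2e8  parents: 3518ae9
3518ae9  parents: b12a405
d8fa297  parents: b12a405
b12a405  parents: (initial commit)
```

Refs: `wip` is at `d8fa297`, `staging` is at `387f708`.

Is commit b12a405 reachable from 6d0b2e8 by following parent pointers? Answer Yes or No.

Ancestors of 6d0b2e8 (commits reachable by following parents): {3518ae9, 6d0b2e8, b12a405}.
b12a405 is in that set, so it is an ancestor of 6d0b2e8.

Yes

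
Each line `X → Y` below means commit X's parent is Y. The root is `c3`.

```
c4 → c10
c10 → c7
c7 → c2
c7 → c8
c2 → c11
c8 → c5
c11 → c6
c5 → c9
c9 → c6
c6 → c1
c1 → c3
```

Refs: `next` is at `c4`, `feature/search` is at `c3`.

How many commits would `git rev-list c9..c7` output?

Reachable from c7: {c1, c11, c2, c3, c5, c6, c7, c8, c9}.
Reachable from c9: {c1, c3, c6, c9}.
In c7's history but not c9's: {c11, c2, c5, c7, c8} — 5 commits.

5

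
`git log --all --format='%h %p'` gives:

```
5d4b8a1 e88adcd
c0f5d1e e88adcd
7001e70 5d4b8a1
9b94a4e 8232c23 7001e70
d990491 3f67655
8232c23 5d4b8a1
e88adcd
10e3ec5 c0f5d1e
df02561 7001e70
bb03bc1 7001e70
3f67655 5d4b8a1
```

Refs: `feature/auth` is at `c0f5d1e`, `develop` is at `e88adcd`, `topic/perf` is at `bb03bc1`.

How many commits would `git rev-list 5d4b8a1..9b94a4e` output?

Reachable from 9b94a4e: {5d4b8a1, 7001e70, 8232c23, 9b94a4e, e88adcd}.
Reachable from 5d4b8a1: {5d4b8a1, e88adcd}.
In 9b94a4e's history but not 5d4b8a1's: {7001e70, 8232c23, 9b94a4e} — 3 commits.

3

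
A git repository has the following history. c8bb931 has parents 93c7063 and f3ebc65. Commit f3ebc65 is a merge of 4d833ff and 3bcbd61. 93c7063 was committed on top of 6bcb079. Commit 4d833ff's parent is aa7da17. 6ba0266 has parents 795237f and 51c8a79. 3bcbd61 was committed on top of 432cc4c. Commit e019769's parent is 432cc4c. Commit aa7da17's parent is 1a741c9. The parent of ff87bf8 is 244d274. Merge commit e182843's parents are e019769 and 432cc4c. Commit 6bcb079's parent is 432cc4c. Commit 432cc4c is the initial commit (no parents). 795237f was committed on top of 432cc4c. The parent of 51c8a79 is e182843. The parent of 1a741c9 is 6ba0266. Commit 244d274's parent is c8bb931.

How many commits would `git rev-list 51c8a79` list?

4

Walking parent pointers from 51c8a79: reachable set = {432cc4c, 51c8a79, e019769, e182843}.
That is 4 commits.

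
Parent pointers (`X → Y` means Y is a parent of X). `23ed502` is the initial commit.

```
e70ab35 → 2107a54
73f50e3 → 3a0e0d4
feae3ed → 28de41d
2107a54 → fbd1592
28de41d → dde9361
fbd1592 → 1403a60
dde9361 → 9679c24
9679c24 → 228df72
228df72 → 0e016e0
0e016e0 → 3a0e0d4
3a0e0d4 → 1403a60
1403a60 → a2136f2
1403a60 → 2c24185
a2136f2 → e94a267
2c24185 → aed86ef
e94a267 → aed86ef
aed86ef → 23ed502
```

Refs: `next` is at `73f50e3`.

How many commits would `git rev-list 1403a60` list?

Walking parent pointers from 1403a60: reachable set = {1403a60, 23ed502, 2c24185, a2136f2, aed86ef, e94a267}.
That is 6 commits.

6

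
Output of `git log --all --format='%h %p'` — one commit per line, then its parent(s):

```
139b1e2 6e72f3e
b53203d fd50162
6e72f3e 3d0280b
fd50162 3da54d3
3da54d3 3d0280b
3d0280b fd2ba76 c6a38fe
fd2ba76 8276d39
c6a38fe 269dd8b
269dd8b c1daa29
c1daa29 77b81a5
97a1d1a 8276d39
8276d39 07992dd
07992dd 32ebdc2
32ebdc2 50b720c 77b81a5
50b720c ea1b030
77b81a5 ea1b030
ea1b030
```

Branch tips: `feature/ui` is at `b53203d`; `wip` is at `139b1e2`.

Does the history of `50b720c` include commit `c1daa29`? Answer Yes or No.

No

Ancestors of 50b720c: {50b720c, ea1b030}.
c1daa29 is not in that set, so it is not an ancestor of 50b720c.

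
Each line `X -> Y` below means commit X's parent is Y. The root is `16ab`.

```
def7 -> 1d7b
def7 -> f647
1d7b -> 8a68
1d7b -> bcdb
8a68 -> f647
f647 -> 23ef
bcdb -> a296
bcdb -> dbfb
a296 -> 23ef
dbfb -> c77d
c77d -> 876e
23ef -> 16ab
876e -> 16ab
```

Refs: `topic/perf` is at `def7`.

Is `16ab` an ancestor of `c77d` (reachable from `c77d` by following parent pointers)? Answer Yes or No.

Ancestors of c77d (commits reachable by following parents): {16ab, 876e, c77d}.
16ab is in that set, so it is an ancestor of c77d.

Yes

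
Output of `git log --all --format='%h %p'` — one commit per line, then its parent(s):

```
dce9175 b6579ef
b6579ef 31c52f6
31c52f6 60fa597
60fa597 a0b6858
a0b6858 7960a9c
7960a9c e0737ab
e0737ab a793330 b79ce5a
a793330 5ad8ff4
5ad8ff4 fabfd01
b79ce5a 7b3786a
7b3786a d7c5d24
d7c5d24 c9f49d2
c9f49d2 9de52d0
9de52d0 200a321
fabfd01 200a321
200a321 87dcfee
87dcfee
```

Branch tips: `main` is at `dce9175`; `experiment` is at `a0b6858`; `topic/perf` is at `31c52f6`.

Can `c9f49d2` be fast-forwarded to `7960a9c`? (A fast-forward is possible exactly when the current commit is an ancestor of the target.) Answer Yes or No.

A fast-forward from c9f49d2 to 7960a9c is possible iff c9f49d2 is an ancestor of 7960a9c.
Ancestors of 7960a9c: {200a321, 5ad8ff4, 7960a9c, 7b3786a, 87dcfee, 9de52d0, a793330, b79ce5a, c9f49d2, d7c5d24, e0737ab, fabfd01}.
c9f49d2 is among them, so fast-forward is possible.

Yes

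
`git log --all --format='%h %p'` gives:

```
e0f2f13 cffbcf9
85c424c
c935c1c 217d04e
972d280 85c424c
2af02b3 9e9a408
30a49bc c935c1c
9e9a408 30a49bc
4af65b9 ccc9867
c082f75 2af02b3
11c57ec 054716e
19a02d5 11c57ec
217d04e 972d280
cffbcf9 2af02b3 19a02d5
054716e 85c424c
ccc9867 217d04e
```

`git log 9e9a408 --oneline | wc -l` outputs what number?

6

Walking parent pointers from 9e9a408: reachable set = {217d04e, 30a49bc, 85c424c, 972d280, 9e9a408, c935c1c}.
That is 6 commits.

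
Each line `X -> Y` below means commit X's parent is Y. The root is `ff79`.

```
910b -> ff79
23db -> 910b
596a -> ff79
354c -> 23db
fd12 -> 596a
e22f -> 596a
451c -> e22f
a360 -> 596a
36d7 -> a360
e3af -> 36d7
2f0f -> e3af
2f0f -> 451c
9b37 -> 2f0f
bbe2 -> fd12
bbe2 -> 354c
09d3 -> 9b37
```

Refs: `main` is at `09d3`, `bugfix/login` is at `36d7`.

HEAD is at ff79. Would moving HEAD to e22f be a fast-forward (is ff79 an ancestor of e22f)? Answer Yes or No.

Yes

A fast-forward from ff79 to e22f is possible iff ff79 is an ancestor of e22f.
Ancestors of e22f: {596a, e22f, ff79}.
ff79 is among them, so fast-forward is possible.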